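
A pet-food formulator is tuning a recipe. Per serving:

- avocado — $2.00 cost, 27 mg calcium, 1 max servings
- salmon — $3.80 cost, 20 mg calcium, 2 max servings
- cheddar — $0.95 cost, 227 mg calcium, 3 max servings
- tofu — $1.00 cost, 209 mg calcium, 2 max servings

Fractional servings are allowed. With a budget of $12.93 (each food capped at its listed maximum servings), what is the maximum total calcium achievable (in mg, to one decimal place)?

Calcium per dollar: cheddar 238.9, tofu 209, avocado 13.5, salmon 5.263.
Take 3 servings of cheddar: spends $2.85, +681.0 mg calcium (running total 681.0 mg).
Take 2 servings of tofu: spends $2.00, +418.0 mg calcium (running total 1099.0 mg).
Take 1 serving of avocado: spends $2.00, +27.0 mg calcium (running total 1126.0 mg).
Take 1.6 servings of salmon: spends $6.08, +32.0 mg calcium (running total 1158.0 mg).
Filling greedily by calcium-per-dollar is optimal for one linear limit, giving 1158.0 mg.

1158.0 mg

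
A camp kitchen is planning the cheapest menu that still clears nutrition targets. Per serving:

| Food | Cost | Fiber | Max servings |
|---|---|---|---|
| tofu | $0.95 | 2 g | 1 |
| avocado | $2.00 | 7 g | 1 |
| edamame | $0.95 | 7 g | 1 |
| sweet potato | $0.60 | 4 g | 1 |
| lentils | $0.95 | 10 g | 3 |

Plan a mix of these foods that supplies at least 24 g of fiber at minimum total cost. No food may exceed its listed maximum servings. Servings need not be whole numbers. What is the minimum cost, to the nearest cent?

Cost per g of fiber: lentils $0.0950, edamame $0.1357, sweet potato $0.1500, avocado $0.2857, tofu $0.4750.
Take 2.4 servings of lentils: +24.0 g fiber for $2.28 (total $2.28, still need 0.0 g).
Greedy by cheapest-per-g is optimal for a single linear constraint, so the minimum cost is $2.28.

$2.28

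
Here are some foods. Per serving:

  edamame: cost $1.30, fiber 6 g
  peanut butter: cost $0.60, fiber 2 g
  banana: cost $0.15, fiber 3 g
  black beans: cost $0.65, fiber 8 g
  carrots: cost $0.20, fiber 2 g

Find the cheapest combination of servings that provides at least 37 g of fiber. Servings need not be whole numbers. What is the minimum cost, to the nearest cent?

Cost per g of fiber: banana $0.0500, black beans $0.0813, carrots $0.1000, edamame $0.2167, peanut butter $0.3000.
With no serving limits, use only banana: 37 g / 3 g = 12.33 servings × $0.15 = $1.85.

$1.85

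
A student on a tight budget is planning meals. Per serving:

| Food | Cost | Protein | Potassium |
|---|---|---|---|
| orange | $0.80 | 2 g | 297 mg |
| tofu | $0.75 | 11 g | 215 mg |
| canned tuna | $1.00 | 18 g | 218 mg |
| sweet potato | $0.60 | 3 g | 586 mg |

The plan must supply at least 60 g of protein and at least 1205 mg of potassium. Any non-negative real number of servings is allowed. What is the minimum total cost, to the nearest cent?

With two linear requirements the optimum uses one or two foods; enumerate the corners.
orange only: max(60/2, 1205/297) = 30 servings → $24.00.
tofu only: max(60/11, 1205/215) = 5.605 servings → $4.20.
canned tuna only: max(60/18, 1205/218) = 5.528 servings → $5.53.
sweet potato only: max(60/3, 1205/586) = 20 servings → $12.00.
orange + tofu with both tight: 0.1251 servings and 5.432 servings → $4.17.
orange + canned tuna with both tight: 1.754 servings and 3.138 servings → $4.54.
orange + sweet potato with both targets exact would need a negative amount; discard.
tofu + canned tuna: intersection lies outside the first quadrant.
tofu + sweet potato with both tight: 5.438 servings and 0.0612 servings → $4.12.
canned tuna + sweet potato with both tight: 3.188 servings and 0.8702 servings → $3.71.
So the least-cost plan costs $3.71.

$3.71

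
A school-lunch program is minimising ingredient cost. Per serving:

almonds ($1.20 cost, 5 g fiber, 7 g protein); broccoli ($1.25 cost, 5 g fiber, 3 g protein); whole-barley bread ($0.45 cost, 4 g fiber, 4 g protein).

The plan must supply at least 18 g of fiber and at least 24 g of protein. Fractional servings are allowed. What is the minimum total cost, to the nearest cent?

Minimising a linear cost over {fiber ≥ 18, protein ≥ 24, servings ≥ 0} — the optimum is at a vertex, using one or two foods.
almonds only: max(18/5, 24/7) = 3.6 servings → $4.32.
broccoli only: max(18/5, 24/3) = 8 servings → $10.00.
whole-barley bread only: max(18/4, 24/4) = 6 servings → $2.70.
almonds + broccoli with both tight: 3.3 servings and 0.3 servings → $4.33.
almonds + whole-barley bread with both tight: 3 servings and 0.75 servings → $3.94.
broccoli + whole-barley bread: the both-tight solution has a negative serving — not a feasible corner.
Cheapest feasible corner: $2.70.

$2.70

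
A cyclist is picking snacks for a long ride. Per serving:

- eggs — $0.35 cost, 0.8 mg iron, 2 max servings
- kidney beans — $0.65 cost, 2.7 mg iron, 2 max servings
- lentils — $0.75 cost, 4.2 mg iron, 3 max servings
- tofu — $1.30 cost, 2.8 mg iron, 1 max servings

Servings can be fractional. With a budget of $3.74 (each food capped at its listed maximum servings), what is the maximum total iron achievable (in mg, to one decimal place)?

Iron per dollar: lentils 5.6, kidney beans 4.154, eggs 2.286, tofu 2.154.
Take 3 servings of lentils: spends $2.25, +12.6 mg iron (running total 12.6 mg).
Take 2 servings of kidney beans: spends $1.30, +5.4 mg iron (running total 18.0 mg).
Take 0.5429 servings of eggs: spends $0.19, +0.4 mg iron (running total 18.4 mg).
Filling greedily by iron-per-dollar is optimal for one linear limit, giving 18.4 mg.

18.4 mg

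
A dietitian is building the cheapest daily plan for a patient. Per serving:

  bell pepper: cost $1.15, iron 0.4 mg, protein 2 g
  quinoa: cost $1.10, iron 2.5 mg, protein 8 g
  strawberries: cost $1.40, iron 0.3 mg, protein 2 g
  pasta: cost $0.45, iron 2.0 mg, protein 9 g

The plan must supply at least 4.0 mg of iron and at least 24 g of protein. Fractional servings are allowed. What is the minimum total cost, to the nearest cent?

$1.20

bell pepper only: max(4.0/0.4, 24/2) = 12 servings → $13.80.
quinoa only: max(4.0/2.5, 24/8) = 3 servings → $3.30.
strawberries only: max(4.0/0.3, 24/2) = 13.33 servings → $18.67.
pasta only: max(4.0/2.0, 24/9) = 2.667 servings → $1.20.
bell pepper + quinoa with both targets exact would need a negative amount; discard.
bell pepper + strawberries with both tight: 4 servings and 8 servings → $15.80.
bell pepper + pasta with both targets exact would need a negative amount; discard.
quinoa + strawberries with both tight: 0.3077 servings and 10.77 servings → $15.42.
quinoa + pasta: intersection lies outside the first quadrant.
strawberries + pasta with both tight: 9.231 servings and 0.6154 servings → $13.20.
Cheapest feasible corner: $1.20.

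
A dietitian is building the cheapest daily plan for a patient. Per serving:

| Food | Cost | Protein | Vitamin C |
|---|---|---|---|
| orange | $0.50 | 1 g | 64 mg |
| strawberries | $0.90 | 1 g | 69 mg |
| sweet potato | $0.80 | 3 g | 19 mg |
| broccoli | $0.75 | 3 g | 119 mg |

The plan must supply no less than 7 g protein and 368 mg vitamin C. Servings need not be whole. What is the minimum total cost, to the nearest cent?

$2.32

Check every corner: each single food scaled to meet both minima, and each pair solved so both constraints bind.
orange only: max(7/1, 368/64) = 7 servings → $3.50.
strawberries only: max(7/1, 368/69) = 7 servings → $6.30.
sweet potato only: max(7/3, 368/19) = 19.37 servings → $15.49.
broccoli only: max(7/3, 368/119) = 3.092 servings → $2.32.
orange + strawberries: the both-tight solution has a negative serving — not a feasible corner.
orange + sweet potato with both tight: 5.613 servings and 0.4624 servings → $3.18.
orange + broccoli with both tight: 3.712 servings and 1.096 servings → $2.68.
strawberries + sweet potato with both tight: 5.165 servings and 0.6117 servings → $5.14.
strawberries + broccoli with both tight: 3.08 servings and 1.307 servings → $3.75.
sweet potato + broccoli: intersection lies outside the first quadrant.
The minimum over all feasible corners is $2.32.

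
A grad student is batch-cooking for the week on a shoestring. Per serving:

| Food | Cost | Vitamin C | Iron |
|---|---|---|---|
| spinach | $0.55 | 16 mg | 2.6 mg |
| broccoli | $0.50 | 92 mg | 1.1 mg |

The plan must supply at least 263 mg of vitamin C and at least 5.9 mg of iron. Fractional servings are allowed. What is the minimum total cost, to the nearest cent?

$1.96

An LP optimum is at a vertex; with two nutrient constraints at most two foods are used. Check each candidate.
spinach only: max(263/16, 5.9/2.6) = 16.44 servings → $9.04.
broccoli only: max(263/92, 5.9/1.1) = 5.364 servings → $2.68.
spinach + broccoli with both tight: 1.144 servings and 2.66 servings → $1.96.
Cheapest feasible corner: $1.96.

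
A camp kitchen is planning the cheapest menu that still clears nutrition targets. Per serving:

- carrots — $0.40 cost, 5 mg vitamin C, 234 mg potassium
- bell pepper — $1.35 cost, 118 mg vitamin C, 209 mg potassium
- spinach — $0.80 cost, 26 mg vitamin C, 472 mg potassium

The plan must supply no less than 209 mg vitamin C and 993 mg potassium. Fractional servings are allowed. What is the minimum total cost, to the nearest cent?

Compare the cost at each extreme point of the feasible region.
carrots only: max(209/5, 993/234) = 41.8 servings → $16.72.
bell pepper only: max(209/118, 993/209) = 4.751 servings → $6.41.
spinach only: max(209/26, 993/472) = 8.038 servings → $6.43.
carrots + bell pepper with both tight: 2.766 servings and 1.654 servings → $3.34.
carrots + spinach: the both-tight solution has a negative serving — not a feasible corner.
bell pepper + spinach with both tight: 1.449 servings and 1.462 servings → $3.13.
The minimum over all feasible corners is $3.13.

$3.13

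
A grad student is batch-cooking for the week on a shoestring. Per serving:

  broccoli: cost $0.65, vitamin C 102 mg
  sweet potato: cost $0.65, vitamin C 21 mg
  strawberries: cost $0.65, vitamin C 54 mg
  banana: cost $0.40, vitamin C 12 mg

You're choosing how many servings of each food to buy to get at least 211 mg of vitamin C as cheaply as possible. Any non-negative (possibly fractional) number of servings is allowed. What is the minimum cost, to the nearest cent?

$1.34

Cost per mg of vitamin C: broccoli $0.0064, strawberries $0.0120, sweet potato $0.0310, banana $0.0333.
With no serving limits, use only broccoli: 211 mg / 102 mg = 2.069 servings × $0.65 = $1.34.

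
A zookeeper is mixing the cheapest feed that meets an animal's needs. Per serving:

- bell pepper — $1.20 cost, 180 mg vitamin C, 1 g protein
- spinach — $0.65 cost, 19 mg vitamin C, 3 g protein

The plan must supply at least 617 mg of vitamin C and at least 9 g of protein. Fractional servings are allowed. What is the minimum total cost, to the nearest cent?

The cheapest plan sits at a corner of the feasible region — with two constraints it uses at most two foods.
bell pepper only: max(617/180, 9/1) = 9 servings → $10.80.
spinach only: max(617/19, 9/3) = 32.47 servings → $21.11.
bell pepper + spinach with both tight: 3.225 servings and 1.925 servings → $5.12.
So the least-cost plan costs $5.12.

$5.12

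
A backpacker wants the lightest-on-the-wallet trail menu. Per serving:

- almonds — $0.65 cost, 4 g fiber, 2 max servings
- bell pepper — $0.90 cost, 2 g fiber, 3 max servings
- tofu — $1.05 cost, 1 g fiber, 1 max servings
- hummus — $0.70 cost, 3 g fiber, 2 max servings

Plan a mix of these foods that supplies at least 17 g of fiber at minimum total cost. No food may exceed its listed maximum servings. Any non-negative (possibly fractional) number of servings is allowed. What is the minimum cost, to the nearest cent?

$4.05

Cost per g of fiber: almonds $0.1625, hummus $0.2333, bell pepper $0.4500, tofu $1.0500.
Take 2 servings of almonds: +8.0 g fiber for $1.30 (total $1.30, still need 9.0 g).
Take 2 servings of hummus: +6.0 g fiber for $1.40 (total $2.70, still need 3.0 g).
Take 1.5 servings of bell pepper: +3.0 g fiber for $1.35 (total $4.05, still need 0.0 g).
Filling from the cheapest source first is optimal under one linear minimum: $4.05.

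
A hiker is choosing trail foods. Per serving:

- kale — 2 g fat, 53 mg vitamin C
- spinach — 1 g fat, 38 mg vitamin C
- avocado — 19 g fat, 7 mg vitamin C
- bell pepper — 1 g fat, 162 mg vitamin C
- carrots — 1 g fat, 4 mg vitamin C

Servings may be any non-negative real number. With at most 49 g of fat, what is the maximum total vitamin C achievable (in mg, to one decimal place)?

7938.0 mg

Vitamin C per g fat: bell pepper 162, spinach 38, kale 26.5, carrots 4, avocado 0.3684.
With no serving limits, spend the whole fat allowance on bell pepper: 49 g / 1 g × 162 mg = 7938.0 mg.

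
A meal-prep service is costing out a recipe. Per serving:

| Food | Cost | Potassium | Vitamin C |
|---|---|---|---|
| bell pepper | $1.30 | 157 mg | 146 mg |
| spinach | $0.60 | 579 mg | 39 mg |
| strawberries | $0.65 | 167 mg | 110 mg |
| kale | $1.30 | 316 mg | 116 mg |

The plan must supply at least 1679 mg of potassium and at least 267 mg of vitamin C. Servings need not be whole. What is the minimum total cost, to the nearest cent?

For a min-cost LP with two ≥-constraints, a basic feasible solution has at most two positive variables.
bell pepper only: max(1679/157, 267/146) = 10.69 servings → $13.90.
spinach only: max(1679/579, 267/39) = 6.846 servings → $4.11.
strawberries only: max(1679/167, 267/110) = 10.05 servings → $6.54.
kale only: max(1679/316, 267/116) = 5.313 servings → $6.91.
bell pepper + spinach with both tight: 1.136 servings and 2.592 servings → $3.03.
bell pepper + strawberries: the both-tight solution has a negative serving — not a feasible corner.
bell pepper + kale with both targets exact would need a negative amount; discard.
spinach + strawberries with both tight: 2.45 servings and 1.559 servings → $2.48.
spinach + kale with both tight: 2.013 servings and 1.625 servings → $3.32.
strawberries + kale: the both-tight solution has a negative serving — not a feasible corner.
Cheapest feasible corner: $2.48.

$2.48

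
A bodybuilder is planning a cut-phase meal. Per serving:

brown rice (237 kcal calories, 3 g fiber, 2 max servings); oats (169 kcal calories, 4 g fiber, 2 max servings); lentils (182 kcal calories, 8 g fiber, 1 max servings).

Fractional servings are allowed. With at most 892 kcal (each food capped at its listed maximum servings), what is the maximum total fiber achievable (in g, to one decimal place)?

20.7 g

Fiber per kcal: lentils 0.04396, oats 0.02367, brown rice 0.01266.
Take 1 serving of lentils: uses 182 kcal, +8.0 g fiber (running total 8.0 g).
Take 2 servings of oats: uses 338 kcal, +8.0 g fiber (running total 16.0 g).
Take 1.57 servings of brown rice: uses 372 kcal, +4.7 g fiber (running total 20.7 g).
Filling greedily by fiber-per-kcal is optimal for one linear limit, giving 20.7 g.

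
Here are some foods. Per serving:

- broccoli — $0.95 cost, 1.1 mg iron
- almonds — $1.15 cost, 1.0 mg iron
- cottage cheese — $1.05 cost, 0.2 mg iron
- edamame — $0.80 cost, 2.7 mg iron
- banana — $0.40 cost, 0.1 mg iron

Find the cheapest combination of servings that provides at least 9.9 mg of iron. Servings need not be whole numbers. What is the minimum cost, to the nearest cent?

$2.93

Cost per mg of iron: edamame $0.2963, broccoli $0.8636, almonds $1.1500, banana $4.0000, cottage cheese $5.2500.
With no serving limits, use only edamame: 9.9 mg / 2.7 mg = 3.667 servings × $0.80 = $2.93.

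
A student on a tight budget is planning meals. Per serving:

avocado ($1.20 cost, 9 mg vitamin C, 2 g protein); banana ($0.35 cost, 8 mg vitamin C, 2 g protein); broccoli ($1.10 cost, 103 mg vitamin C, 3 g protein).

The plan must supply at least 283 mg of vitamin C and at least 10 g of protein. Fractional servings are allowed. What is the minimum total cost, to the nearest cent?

$3.29

Minimising a linear cost over {vitamin C ≥ 283, protein ≥ 10, servings ≥ 0} — the optimum is at a vertex, using one or two foods.
avocado only: max(283/9, 10/2) = 31.44 servings → $37.73.
banana only: max(283/8, 10/2) = 35.38 servings → $12.38.
broccoli only: max(283/103, 10/3) = 3.333 servings → $3.67.
avocado + banana with both targets exact would need a negative amount; discard.
avocado + broccoli with both tight: 1.011 servings and 2.659 servings → $4.14.
banana + broccoli with both tight: 0.9945 servings and 2.67 servings → $3.29.
So the least-cost plan costs $3.29.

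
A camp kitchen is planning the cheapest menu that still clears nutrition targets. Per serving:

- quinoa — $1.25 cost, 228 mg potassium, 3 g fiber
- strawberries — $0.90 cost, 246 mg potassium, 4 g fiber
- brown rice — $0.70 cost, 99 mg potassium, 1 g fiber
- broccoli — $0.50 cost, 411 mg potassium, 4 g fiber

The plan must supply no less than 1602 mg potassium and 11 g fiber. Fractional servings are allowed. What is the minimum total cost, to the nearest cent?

$1.95

Compare the cost at each extreme point of the feasible region.
quinoa only: max(1602/228, 11/3) = 7.026 servings → $8.78.
strawberries only: max(1602/246, 11/4) = 6.512 servings → $5.86.
brown rice only: max(1602/99, 11/1) = 16.18 servings → $11.33.
broccoli only: max(1602/411, 11/4) = 3.898 servings → $1.95.
quinoa + strawberries with both targets exact would need a negative amount; discard.
quinoa + brown rice: the both-tight solution has a negative serving — not a feasible corner.
quinoa + broccoli: the both-tight solution has a negative serving — not a feasible corner.
strawberries + brown rice: the both-tight solution has a negative serving — not a feasible corner.
strawberries + broccoli: the both-tight solution has a negative serving — not a feasible corner.
brown rice + broccoli: the both-tight solution has a negative serving — not a feasible corner.
The minimum over all feasible corners is $1.95.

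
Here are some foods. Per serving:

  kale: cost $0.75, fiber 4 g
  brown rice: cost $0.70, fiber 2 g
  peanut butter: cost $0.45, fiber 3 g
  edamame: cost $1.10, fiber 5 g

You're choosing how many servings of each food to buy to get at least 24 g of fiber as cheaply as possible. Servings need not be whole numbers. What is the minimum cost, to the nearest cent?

$3.60

Cost per g of fiber: peanut butter $0.1500, kale $0.1875, edamame $0.2200, brown rice $0.3500.
With no serving limits, use only peanut butter: 24 g / 3 g = 8 servings × $0.45 = $3.60.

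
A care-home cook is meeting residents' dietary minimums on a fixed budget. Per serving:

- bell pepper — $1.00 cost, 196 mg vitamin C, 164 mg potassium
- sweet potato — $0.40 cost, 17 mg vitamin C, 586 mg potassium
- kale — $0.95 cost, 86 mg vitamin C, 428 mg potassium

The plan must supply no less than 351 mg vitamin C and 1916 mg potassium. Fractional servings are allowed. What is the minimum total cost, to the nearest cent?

Compare the cost at each extreme point of the feasible region.
bell pepper only: max(351/196, 1916/164) = 11.68 servings → $11.68.
sweet potato only: max(351/17, 1916/586) = 20.65 servings → $8.26.
kale only: max(351/86, 1916/428) = 4.477 servings → $4.25.
bell pepper + sweet potato with both tight: 1.545 servings and 2.837 servings → $2.68.
bell pepper + kale: the both-tight solution has a negative serving — not a feasible corner.
sweet potato + kale with both tight: 0.3374 servings and 4.015 servings → $3.95.
So the least-cost plan costs $2.68.

$2.68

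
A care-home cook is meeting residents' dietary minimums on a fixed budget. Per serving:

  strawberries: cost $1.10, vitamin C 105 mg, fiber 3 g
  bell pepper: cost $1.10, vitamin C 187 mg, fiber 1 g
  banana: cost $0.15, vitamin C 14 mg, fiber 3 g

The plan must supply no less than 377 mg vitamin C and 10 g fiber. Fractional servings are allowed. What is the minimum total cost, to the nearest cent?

$2.40

strawberries only: max(377/105, 10/3) = 3.59 servings → $3.95.
bell pepper only: max(377/187, 10/1) = 10 servings → $11.00.
banana only: max(377/14, 10/3) = 26.93 servings → $4.04.
strawberries + bell pepper with both tight: 3.274 servings and 0.1776 servings → $3.80.
strawberries + banana: intersection lies outside the first quadrant.
bell pepper + banana with both tight: 1.812 servings and 2.729 servings → $2.40.
So the least-cost plan costs $2.40.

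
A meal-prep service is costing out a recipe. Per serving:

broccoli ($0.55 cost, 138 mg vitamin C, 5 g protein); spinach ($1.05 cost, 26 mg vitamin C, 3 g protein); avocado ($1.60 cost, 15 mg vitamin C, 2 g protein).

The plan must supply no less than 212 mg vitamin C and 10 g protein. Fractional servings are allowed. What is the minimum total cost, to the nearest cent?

$1.10

At the optimum either one food covers both requirements or two foods hit both targets exactly; no other combination can be cheaper.
broccoli only: max(212/138, 10/5) = 2 servings → $1.10.
spinach only: max(212/26, 10/3) = 8.154 servings → $8.56.
avocado only: max(212/15, 10/2) = 14.13 servings → $22.61.
broccoli + spinach with both tight: 1.324 servings and 1.127 servings → $1.91.
broccoli + avocado with both tight: 1.363 servings and 1.592 servings → $3.30.
spinach + avocado: intersection lies outside the first quadrant.
The minimum over all feasible corners is $1.10.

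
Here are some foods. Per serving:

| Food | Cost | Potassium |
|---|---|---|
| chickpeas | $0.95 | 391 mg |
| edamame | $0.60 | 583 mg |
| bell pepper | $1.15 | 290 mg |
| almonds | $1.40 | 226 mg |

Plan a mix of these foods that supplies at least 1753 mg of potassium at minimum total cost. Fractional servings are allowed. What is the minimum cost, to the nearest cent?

Cost per mg of potassium: edamame $0.0010, chickpeas $0.0024, bell pepper $0.0040, almonds $0.0062.
With no serving limits, use only edamame: 1753 mg / 583 mg = 3.007 servings × $0.60 = $1.80.

$1.80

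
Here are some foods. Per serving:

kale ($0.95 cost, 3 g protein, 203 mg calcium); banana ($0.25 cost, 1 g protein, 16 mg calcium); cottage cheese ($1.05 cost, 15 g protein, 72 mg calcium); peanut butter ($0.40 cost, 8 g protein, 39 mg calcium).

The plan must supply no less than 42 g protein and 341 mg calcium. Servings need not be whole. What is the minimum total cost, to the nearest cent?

Two binding constraints pin down two serving amounts, so the optimal mix uses at most two foods. The candidates are each food alone (scaled to the tighter of protein/calcium) and each pair with both constraints tight.
kale only: max(42/3, 341/203) = 14 servings → $13.30.
banana only: max(42/1, 341/16) = 42 servings → $10.50.
cottage cheese only: max(42/15, 341/72) = 4.736 servings → $4.97.
peanut butter only: max(42/8, 341/39) = 8.744 servings → $3.50.
kale + banana: the both-tight solution has a negative serving — not a feasible corner.
kale + cottage cheese with both tight: 0.7391 servings and 2.652 servings → $3.49.
kale + peanut butter with both tight: 0.7233 servings and 4.979 servings → $2.68.
banana + cottage cheese with both tight: 12.45 servings and 1.97 servings → $5.18.
banana + peanut butter with both tight: 12.25 servings and 3.719 servings → $4.55.
cottage cheese + peanut butter: the both-tight solution has a negative serving — not a feasible corner.
The minimum over all feasible corners is $2.68.

$2.68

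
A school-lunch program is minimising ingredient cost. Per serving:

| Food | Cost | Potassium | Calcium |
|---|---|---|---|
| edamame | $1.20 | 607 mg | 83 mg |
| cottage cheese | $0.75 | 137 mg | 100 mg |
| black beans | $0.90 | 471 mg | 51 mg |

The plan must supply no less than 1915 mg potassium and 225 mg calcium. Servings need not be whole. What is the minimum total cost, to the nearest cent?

$3.70

Check every corner: each single food scaled to meet both minima, and each pair solved so both constraints bind.
edamame only: max(1915/607, 225/83) = 3.155 servings → $3.79.
cottage cheese only: max(1915/137, 225/100) = 13.98 servings → $10.48.
black beans only: max(1915/471, 225/51) = 4.412 servings → $3.97.
edamame + cottage cheese: intersection lies outside the first quadrant.
edamame + black beans with both tight: 1.021 servings and 2.75 servings → $3.70.
cottage cheese + black beans with both tight: 0.2072 servings and 4.006 servings → $3.76.
The minimum over all feasible corners is $3.70.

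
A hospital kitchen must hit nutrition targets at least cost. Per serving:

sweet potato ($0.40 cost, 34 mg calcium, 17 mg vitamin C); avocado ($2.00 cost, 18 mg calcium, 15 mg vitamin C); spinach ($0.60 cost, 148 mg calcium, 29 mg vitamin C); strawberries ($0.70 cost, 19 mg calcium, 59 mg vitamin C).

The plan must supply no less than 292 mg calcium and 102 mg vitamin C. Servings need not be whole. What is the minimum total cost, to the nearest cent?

$1.69

sweet potato only: max(292/34, 102/17) = 8.588 servings → $3.44.
avocado only: max(292/18, 102/15) = 16.22 servings → $32.44.
spinach only: max(292/148, 102/29) = 3.517 servings → $2.11.
strawberries only: max(292/19, 102/59) = 15.37 servings → $10.76.
sweet potato + avocado: intersection lies outside the first quadrant.
sweet potato + spinach with both tight: 4.332 servings and 0.9778 servings → $2.32.
sweet potato + strawberries: intersection lies outside the first quadrant.
avocado + spinach with both tight: 3.903 servings and 1.498 servings → $8.71.
avocado + strawberries with both targets exact would need a negative amount; discard.
spinach + strawberries with both tight: 1.869 servings and 0.8102 servings → $1.69.
Cheapest feasible corner: $1.69.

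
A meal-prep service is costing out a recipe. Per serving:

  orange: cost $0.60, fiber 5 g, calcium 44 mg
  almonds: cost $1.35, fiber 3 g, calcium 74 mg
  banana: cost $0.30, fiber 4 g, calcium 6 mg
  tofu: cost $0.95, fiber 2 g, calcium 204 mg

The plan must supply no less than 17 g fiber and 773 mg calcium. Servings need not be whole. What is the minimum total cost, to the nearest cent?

$4.25

With two linear requirements the optimum uses one or two foods; enumerate the corners.
orange only: max(17/5, 773/44) = 17.57 servings → $10.54.
almonds only: max(17/3, 773/74) = 10.45 servings → $14.10.
banana only: max(17/4, 773/6) = 128.8 servings → $38.65.
tofu only: max(17/2, 773/204) = 8.5 servings → $8.07.
orange + almonds with both targets exact would need a negative amount; discard.
orange + banana with both targets exact would need a negative amount; discard.
orange + tofu with both tight: 2.062 servings and 3.344 servings → $4.41.
almonds + banana: the both-tight solution has a negative serving — not a feasible corner.
almonds + tofu with both tight: 4.142 servings and 2.287 servings → $7.76.
banana + tofu with both tight: 2.391 servings and 3.719 servings → $4.25.
The minimum over all feasible corners is $4.25.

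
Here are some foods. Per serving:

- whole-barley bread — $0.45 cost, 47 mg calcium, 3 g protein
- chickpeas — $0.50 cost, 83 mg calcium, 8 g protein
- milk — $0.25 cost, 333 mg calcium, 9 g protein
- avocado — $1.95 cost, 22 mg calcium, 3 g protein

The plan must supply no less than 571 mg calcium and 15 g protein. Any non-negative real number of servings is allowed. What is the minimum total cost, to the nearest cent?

$0.43

This is a tiny linear program; its minimum lies at a vertex of the feasible set. List the vertices and price them.
whole-barley bread only: max(571/47, 15/3) = 12.15 servings → $5.47.
chickpeas only: max(571/83, 15/8) = 6.88 servings → $3.44.
milk only: max(571/333, 15/9) = 1.715 servings → $0.43.
avocado only: max(571/22, 15/3) = 25.95 servings → $50.61.
whole-barley bread + chickpeas: intersection lies outside the first quadrant.
whole-barley bread + milk with both targets exact would need a negative amount; discard.
whole-barley bread + avocado with both targets exact would need a negative amount; discard.
chickpeas + milk: the both-tight solution has a negative serving — not a feasible corner.
chickpeas + avocado: intersection lies outside the first quadrant.
milk + avocado: the both-tight solution has a negative serving — not a feasible corner.
So the least-cost plan costs $0.43.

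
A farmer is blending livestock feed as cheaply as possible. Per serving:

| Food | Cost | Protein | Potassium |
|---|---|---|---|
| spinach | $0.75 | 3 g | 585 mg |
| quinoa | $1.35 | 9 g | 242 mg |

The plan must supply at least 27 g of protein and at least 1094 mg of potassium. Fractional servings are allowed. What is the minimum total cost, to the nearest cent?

$4.27

At the optimum either one food covers both requirements or two foods hit both targets exactly; no other combination can be cheaper.
spinach only: max(27/3, 1094/585) = 9 servings → $6.75.
quinoa only: max(27/9, 1094/242) = 4.521 servings → $6.10.
spinach + quinoa with both tight: 0.7297 servings and 2.757 servings → $4.27.
The minimum over all feasible corners is $4.27.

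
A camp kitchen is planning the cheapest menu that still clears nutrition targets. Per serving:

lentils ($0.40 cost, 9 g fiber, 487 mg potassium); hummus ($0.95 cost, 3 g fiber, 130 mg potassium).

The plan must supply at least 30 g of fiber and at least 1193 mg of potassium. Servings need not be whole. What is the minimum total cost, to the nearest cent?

lentils only: max(30/9, 1193/487) = 3.333 servings → $1.33.
hummus only: max(30/3, 1193/130) = 10 servings → $9.50.
lentils + hummus: intersection lies outside the first quadrant.
The minimum over all feasible corners is $1.33.

$1.33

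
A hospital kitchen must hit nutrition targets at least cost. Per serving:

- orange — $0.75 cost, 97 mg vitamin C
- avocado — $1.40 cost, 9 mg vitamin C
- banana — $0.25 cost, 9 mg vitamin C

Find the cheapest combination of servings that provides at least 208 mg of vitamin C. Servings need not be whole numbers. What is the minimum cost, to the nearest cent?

Cost per mg of vitamin C: orange $0.0077, banana $0.0278, avocado $0.1556.
With no serving limits, use only orange: 208 mg / 97 mg = 2.144 servings × $0.75 = $1.61.

$1.61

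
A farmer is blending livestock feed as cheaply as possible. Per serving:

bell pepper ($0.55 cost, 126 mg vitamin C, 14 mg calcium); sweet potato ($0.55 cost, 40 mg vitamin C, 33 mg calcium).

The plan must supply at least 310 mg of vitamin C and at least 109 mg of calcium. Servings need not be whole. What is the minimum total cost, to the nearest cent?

$2.33

Compare the cost at each extreme point of the feasible region.
bell pepper only: max(310/126, 109/14) = 7.786 servings → $4.28.
sweet potato only: max(310/40, 109/33) = 7.75 servings → $4.26.
bell pepper + sweet potato with both tight: 1.631 servings and 2.611 servings → $2.33.
The minimum over all feasible corners is $2.33.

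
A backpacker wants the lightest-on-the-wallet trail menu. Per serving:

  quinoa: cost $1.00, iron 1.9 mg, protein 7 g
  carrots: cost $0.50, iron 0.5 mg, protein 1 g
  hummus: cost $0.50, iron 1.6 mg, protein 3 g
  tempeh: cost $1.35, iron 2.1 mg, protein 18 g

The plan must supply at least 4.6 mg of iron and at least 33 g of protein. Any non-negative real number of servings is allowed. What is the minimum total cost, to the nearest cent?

Two binding constraints pin down two serving amounts, so the optimal mix uses at most two foods. The candidates are each food alone (scaled to the tighter of iron/protein) and each pair with both constraints tight.
quinoa only: max(4.6/1.9, 33/7) = 4.714 servings → $4.71.
carrots only: max(4.6/0.5, 33/1) = 33 servings → $16.50.
hummus only: max(4.6/1.6, 33/3) = 11 servings → $5.50.
tempeh only: max(4.6/2.1, 33/18) = 2.19 servings → $2.96.
quinoa + carrots: the both-tight solution has a negative serving — not a feasible corner.
quinoa + hummus: intersection lies outside the first quadrant.
quinoa + tempeh with both tight: 0.6923 servings and 1.564 servings → $2.80.
carrots + hummus: intersection lies outside the first quadrant.
carrots + tempeh with both tight: 1.957 servings and 1.725 servings → $3.31.
hummus + tempeh with both tight: 0.6 servings and 1.733 servings → $2.64.
So the least-cost plan costs $2.64.

$2.64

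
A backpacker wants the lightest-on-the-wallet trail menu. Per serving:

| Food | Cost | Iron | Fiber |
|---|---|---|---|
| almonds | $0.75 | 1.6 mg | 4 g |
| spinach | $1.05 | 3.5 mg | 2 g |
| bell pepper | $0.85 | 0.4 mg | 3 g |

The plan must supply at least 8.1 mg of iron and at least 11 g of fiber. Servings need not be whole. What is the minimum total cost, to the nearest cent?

At the optimum either one food covers both requirements or two foods hit both targets exactly; no other combination can be cheaper.
almonds only: max(8.1/1.6, 11/4) = 5.062 servings → $3.80.
spinach only: max(8.1/3.5, 11/2) = 5.5 servings → $5.78.
bell pepper only: max(8.1/0.4, 11/3) = 20.25 servings → $17.21.
almonds + spinach with both tight: 2.065 servings and 1.37 servings → $2.99.
almonds + bell pepper with both targets exact would need a negative amount; discard.
spinach + bell pepper with both tight: 2.052 servings and 2.299 servings → $4.11.
Cheapest feasible corner: $2.99.

$2.99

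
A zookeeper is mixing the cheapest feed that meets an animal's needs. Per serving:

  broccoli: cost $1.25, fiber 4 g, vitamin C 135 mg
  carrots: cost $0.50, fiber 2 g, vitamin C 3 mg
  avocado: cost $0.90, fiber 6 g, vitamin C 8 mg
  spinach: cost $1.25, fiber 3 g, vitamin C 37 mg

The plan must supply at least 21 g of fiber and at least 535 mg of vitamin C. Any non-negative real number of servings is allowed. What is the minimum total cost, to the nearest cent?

An LP optimum is at a vertex; with two nutrient constraints at most two foods are used. Check each candidate.
broccoli only: max(21/4, 535/135) = 5.25 servings → $6.56.
carrots only: max(21/2, 535/3) = 178.3 servings → $89.17.
avocado only: max(21/6, 535/8) = 66.88 servings → $60.19.
spinach only: max(21/3, 535/37) = 14.46 servings → $18.07.
broccoli + carrots with both tight: 3.903 servings and 2.694 servings → $6.23.
broccoli + avocado with both tight: 3.91 servings and 0.8933 servings → $5.69.
broccoli + spinach with both tight: 3.222 servings and 2.704 servings → $7.41.
carrots + avocado: intersection lies outside the first quadrant.
carrots + spinach: the both-tight solution has a negative serving — not a feasible corner.
avocado + spinach with both targets exact would need a negative amount; discard.
The minimum over all feasible corners is $5.69.

$5.69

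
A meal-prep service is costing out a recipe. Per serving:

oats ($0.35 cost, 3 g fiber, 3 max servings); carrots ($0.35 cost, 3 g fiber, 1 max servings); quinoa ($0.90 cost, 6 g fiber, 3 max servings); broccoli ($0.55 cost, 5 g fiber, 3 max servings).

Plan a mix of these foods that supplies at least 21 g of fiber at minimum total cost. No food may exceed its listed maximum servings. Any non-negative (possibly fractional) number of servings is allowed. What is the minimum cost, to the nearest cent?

Cost per g of fiber: broccoli $0.1100, oats $0.1167, carrots $0.1167, quinoa $0.1500.
Take 3 servings of broccoli: +15.0 g fiber for $1.65 (total $1.65, still need 6.0 g).
Take 2 servings of oats: +6.0 g fiber for $0.70 (total $2.35, still need 0.0 g).
Filling from the cheapest source first is optimal under one linear minimum: $2.35.

$2.35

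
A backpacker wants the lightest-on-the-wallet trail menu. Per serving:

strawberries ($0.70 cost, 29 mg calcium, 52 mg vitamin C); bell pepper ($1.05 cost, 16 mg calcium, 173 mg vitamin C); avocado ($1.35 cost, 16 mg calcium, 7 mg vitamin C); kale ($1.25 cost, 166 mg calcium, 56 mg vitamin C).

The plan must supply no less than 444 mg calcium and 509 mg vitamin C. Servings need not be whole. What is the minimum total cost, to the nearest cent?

$5.34

Check every corner: each single food scaled to meet both minima, and each pair solved so both constraints bind.
strawberries only: max(444/29, 509/52) = 15.31 servings → $10.72.
bell pepper only: max(444/16, 509/173) = 27.75 servings → $29.14.
avocado only: max(444/16, 509/7) = 72.71 servings → $98.16.
kale only: max(444/166, 509/56) = 9.089 servings → $11.36.
strawberries + bell pepper: the both-tight solution has a negative serving — not a feasible corner.
strawberries + avocado with both tight: 8.006 servings and 13.24 servings → $23.48.
strawberries + kale with both tight: 8.509 servings and 1.188 servings → $7.44.
bell pepper + avocado with both tight: 1.896 servings and 25.85 servings → $36.89.
bell pepper + kale with both tight: 2.143 servings and 2.468 servings → $5.34.
avocado + kale: the both-tight solution has a negative serving — not a feasible corner.
So the least-cost plan costs $5.34.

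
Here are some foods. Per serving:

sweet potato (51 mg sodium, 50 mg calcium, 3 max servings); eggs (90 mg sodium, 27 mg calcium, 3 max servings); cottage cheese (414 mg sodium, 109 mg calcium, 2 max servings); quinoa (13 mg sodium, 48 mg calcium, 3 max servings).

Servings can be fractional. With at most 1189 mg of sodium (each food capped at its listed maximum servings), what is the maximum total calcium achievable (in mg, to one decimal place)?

Calcium per mg sodium: quinoa 3.692, sweet potato 0.9804, eggs 0.3, cottage cheese 0.2633.
Take 3 servings of quinoa: uses 39 mg sodium, +144.0 mg calcium (running total 144.0 mg).
Take 3 servings of sweet potato: uses 153 mg sodium, +150.0 mg calcium (running total 294.0 mg).
Take 3 servings of eggs: uses 270 mg sodium, +81.0 mg calcium (running total 375.0 mg).
Take 1.756 servings of cottage cheese: uses 727 mg sodium, +191.4 mg calcium (running total 566.4 mg).
Filling greedily by calcium-per-mg sodium is optimal for one linear limit, giving 566.4 mg.

566.4 mg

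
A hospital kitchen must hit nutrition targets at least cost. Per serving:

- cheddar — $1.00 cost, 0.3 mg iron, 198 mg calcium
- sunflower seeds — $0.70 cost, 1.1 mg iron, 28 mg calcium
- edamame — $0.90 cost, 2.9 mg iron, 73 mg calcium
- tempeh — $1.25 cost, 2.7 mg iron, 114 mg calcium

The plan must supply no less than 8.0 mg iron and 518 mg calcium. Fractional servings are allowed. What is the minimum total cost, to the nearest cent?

$3.99

Two binding constraints pin down two serving amounts, so the optimal mix uses at most two foods. The candidates are each food alone (scaled to the tighter of iron/calcium) and each pair with both constraints tight.
cheddar only: max(8.0/0.3, 518/198) = 26.67 servings → $26.67.
sunflower seeds only: max(8.0/1.1, 518/28) = 18.5 servings → $12.95.
edamame only: max(8.0/2.9, 518/73) = 7.096 servings → $6.39.
tempeh only: max(8.0/2.7, 518/114) = 4.544 servings → $5.68.
cheddar + sunflower seeds with both tight: 1.651 servings and 6.822 servings → $6.43.
cheddar + edamame with both tight: 1.663 servings and 2.587 servings → $3.99.
cheddar + tempeh with both tight: 0.9724 servings and 2.855 servings → $4.54.
sunflower seeds + edamame: the both-tight solution has a negative serving — not a feasible corner.
sunflower seeds + tempeh: intersection lies outside the first quadrant.
edamame + tempeh: intersection lies outside the first quadrant.
So the least-cost plan costs $3.99.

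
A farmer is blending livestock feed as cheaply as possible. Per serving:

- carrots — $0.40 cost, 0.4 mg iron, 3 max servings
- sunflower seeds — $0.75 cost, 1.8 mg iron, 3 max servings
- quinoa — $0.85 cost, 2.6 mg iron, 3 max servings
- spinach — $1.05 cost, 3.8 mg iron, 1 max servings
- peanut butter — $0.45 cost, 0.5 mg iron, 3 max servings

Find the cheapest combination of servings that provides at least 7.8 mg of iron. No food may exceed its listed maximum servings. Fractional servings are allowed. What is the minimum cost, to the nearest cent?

$2.36

Cost per mg of iron: spinach $0.2763, quinoa $0.3269, sunflower seeds $0.4167, peanut butter $0.9000, carrots $1.0000.
Take 1 serving of spinach: +3.8 mg iron for $1.05 (total $1.05, still need 4.0 mg).
Take 1.538 servings of quinoa: +4.0 mg iron for $1.31 (total $2.36, still need 0.0 mg).
Filling from the cheapest source first is optimal under one linear minimum: $2.36.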